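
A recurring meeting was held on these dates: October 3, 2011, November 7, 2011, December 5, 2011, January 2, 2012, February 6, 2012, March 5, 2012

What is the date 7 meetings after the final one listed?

October 1, 2012

These are Mondays at 28- or 35-day spacing (35, 28, 28, 35, 28).
The pattern: 1st Monday of the month.
1st Monday of April 2012: April 2, 2012.
1st Monday of May 2012: May 7, 2012.
1st Monday of June 2012: June 4, 2012.
1st Monday of July 2012: July 2, 2012.
August 2012 — 1st Monday is August 6, 2012.
September 2012 — 1st Monday is September 3, 2012.
October 2012 — 1st Monday is October 1, 2012.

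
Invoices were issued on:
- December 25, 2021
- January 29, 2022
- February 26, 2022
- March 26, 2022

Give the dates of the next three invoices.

Every date is a Saturday; gaps 35, 28, 28 days.
Each is the last Saturday of its month (at least one falls on the 29th or later, ruling out '4th Saturday').
April 2022 ends with Saturday April 30, 2022.
May 2022 ends with Saturday May 28, 2022.
June 2022 ends with Saturday June 25, 2022.

April 30, 2022; May 28, 2022; June 25, 2022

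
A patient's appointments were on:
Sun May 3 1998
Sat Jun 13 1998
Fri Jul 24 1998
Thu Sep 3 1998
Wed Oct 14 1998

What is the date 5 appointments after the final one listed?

Every event comes 41 days after the last (41, 41, 41, 41).
Wed Oct 14 1998 + 41 days = Tue Nov 24 1998.
Tue Nov 24 1998 + 41 days = Mon Jan 4 1999.
Mon Jan 4 1999 + 41 days = Sun Feb 14 1999.
Sun Feb 14 1999 + 41 days = Sat Mar 27 1999.
Sat Mar 27 1999 + 41 days = Fri May 7 1999.

Fri May 7 1999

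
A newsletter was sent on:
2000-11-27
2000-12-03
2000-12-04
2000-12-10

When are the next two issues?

2000-12-11, 2000-12-17

Gaps: 6, 1, 6 days — not constant, but cyclic with period 2.
The events fall on every Monday and Sunday.
Next Monday: 2000-12-11.
The following Sunday is 2000-12-17.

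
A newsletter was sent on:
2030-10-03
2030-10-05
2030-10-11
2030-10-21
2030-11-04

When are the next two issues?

The spacing grows by 4 each time: 2, 6, 10, 14 days.
Next gap: 18 days. 2030-11-04 + 18 days = 2030-11-22.
Next gap: 22 days. 2030-11-22 + 22 days = 2030-12-14.

2030-11-22, 2030-12-14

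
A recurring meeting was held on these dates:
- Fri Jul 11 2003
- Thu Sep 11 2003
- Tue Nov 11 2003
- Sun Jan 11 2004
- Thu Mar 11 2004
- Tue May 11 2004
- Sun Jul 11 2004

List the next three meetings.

Sat Sep 11 2004, Thu Nov 11 2004, Tue Jan 11 2005

Gaps: 62, 61, 61, 60, 61, 61 days — not constant. Every event is on the 11th of the month.
Pattern: the 11th of every 2 months.
Next: September 2004 → Sat Sep 11 2004.
November 2004: Thu Nov 11 2004.
January 2005: Tue Jan 11 2005.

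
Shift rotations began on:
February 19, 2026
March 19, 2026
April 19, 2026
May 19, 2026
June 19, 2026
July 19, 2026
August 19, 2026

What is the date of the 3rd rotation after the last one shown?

November 19, 2026

Gaps: 28, 31, 30, 31, 30, 31 days — not constant. Every event is on the 19th of the month.
Pattern: the 19th of each month.
September 2026: September 19, 2026.
October 2026: October 19, 2026.
Next: November 2026 → November 19, 2026.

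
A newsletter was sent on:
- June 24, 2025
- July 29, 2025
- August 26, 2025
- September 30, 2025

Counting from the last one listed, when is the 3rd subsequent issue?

All Tuesdays; the gaps (35, 28, 35) vary with month length.
This is the last Tuesday of each month.
October 2025 ends with Tuesday October 28, 2025.
November 2025 ends with Tuesday November 25, 2025.
December 2025 ends with Tuesday December 30, 2025.

December 30, 2025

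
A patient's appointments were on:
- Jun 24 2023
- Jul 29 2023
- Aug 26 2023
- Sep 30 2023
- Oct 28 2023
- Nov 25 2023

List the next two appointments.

These are Saturdays with 35, 28, 35, 28, 28-day gaps.
Each is the final Saturday of its month — Jul 29 2023 is past the 28th, so '4th Saturday' doesn't fit.
December 2023 ends with Saturday Dec 30 2023.
January 2024 ends with Saturday Jan 27 2024.

Dec 30 2023, Jan 27 2024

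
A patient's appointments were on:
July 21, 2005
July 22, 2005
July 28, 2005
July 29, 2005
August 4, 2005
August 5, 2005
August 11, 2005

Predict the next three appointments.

August 12, 2005; August 18, 2005; August 19, 2005

Every event lands on a Thursday or Friday (gaps cycle 1, 6, 1, 6, 1, 6).
So the schedule is: every Thursday and Friday.
Next Friday: August 12, 2005.
The following Thursday is August 18, 2005.
The following Friday is August 19, 2005.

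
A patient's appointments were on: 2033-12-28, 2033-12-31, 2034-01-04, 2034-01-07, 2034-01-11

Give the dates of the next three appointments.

2034-01-14, 2034-01-18, 2034-01-21

Every event lands on a Wednesday or Saturday (gaps cycle 3, 4, 3, 4).
So the schedule is: every Wednesday and Saturday.
Next Saturday: 2034-01-14.
The following Wednesday is 2034-01-18.
Next Saturday: 2034-01-21.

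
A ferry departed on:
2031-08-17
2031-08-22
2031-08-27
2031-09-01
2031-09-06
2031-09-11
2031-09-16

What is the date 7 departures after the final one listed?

The spacing is 5, 5, 5, 5, 5, 5 days — always 5 days.
2031-09-16 + 5 days = 2031-09-21.
2031-09-21 + 5 days = 2031-09-26.
2031-09-26 + 5 days = 2031-10-01.
2031-10-01 + 5 days = 2031-10-06.
2031-10-06 + 5 days = 2031-10-11.
2031-10-11 + 5 days = 2031-10-16.
2031-10-16 + 5 days = 2031-10-21.

2031-10-21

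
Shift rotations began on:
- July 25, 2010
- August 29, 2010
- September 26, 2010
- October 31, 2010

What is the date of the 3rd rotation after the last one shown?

Every date is a Sunday; gaps 35, 28, 35 days.
Each is the last Sunday of its month (at least one falls on the 29th or later, ruling out '4th Sunday').
November 2010 ends with Sunday November 28, 2010.
December 2010 ends with Sunday December 26, 2010.
January 2011 ends with Sunday January 30, 2011.

January 30, 2011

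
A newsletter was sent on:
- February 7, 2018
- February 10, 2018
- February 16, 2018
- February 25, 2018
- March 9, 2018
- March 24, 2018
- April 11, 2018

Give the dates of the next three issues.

May 2, 2018; May 26, 2018; June 22, 2018

Gaps: 3, 6, 9, 12, 15, 18 days — each gap is 3 larger than the previous one.
Next gap: 21 days. April 11, 2018 + 21 days = May 2, 2018.
Next gap: 24 days. May 2, 2018 + 24 days = May 26, 2018.
Next gap: 27 days. May 26, 2018 + 27 days = June 22, 2018.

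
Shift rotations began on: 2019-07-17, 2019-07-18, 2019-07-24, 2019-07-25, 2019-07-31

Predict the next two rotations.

The gap pattern 1, 6, 1, 6 repeats every 2 events.
These are the Wednesdays and Thursdays of each week.
Next Thursday: 2019-08-01.
Next Wednesday: 2019-08-07.

2019-08-01, 2019-08-07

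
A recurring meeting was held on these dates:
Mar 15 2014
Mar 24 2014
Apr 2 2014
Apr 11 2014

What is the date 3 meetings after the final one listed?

Every event comes 9 days after the last (9, 9, 9).
Apr 11 2014 + 9 days = Apr 20 2014.
Apr 20 2014 + 9 days = Apr 29 2014.
Apr 29 2014 + 9 days = May 8 2014.

May 8 2014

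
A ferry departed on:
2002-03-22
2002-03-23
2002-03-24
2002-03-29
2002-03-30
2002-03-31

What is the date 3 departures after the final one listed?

2002-04-07

Gaps: 1, 1, 5, 1, 1 days — not constant, but cyclic with period 3.
The events fall on every Friday, Saturday and Sunday.
Next Friday: 2002-04-05.
Next Saturday: 2002-04-06.
Next Sunday: 2002-04-07.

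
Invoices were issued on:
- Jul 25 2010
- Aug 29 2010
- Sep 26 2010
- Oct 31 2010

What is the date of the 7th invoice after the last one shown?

These are Sundays with 35, 28, 35-day gaps.
Each is the final Sunday of its month — Aug 29 2010 is past the 28th, so '4th Sunday' doesn't fit.
November 2010 ends with Sunday Nov 28 2010.
December 2010 ends with Sunday Dec 26 2010.
January 2011 ends with Sunday Jan 30 2011.
Last Sunday of February 2011: Feb 27 2011.
Last Sunday of March 2011: Mar 27 2011.
Last Sunday of April 2011: Apr 24 2011.
Last Sunday of May 2011: May 29 2011.

May 29 2011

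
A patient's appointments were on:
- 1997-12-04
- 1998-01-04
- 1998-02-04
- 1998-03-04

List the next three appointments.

1998-04-04, 1998-05-04, 1998-06-04

The day-of-month is always 4 (31, 31, 28 days between events).
So this recurs on the 4th of each month.
Next: April 1998 → 1998-04-04.
Next: May 1998 → 1998-05-04.
June 1998: 1998-06-04.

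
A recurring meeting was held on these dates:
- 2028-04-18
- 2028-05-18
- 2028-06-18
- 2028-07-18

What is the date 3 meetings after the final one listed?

Each date is the 18th; the gaps (30, 31, 30) track the month lengths.
The rule is the 18th of each month.
August 2028: 2028-08-18.
Next: September 2028 → 2028-09-18.
Next: October 2028 → 2028-10-18.

2028-10-18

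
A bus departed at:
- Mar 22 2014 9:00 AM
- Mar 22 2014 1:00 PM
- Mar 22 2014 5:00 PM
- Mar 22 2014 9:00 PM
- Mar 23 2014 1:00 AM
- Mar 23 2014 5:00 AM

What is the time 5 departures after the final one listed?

Mar 24 2014 1:00 AM

Gaps: 4, 4, 4, 4, 4 hours — each event is 4 hours after the previous one.
Mar 23 2014 5:00 AM + 4 h = Mar 23 2014 9:00 AM.
Mar 23 2014 9:00 AM + 4 h = Mar 23 2014 1:00 PM.
Mar 23 2014 1:00 PM + 4 h = Mar 23 2014 5:00 PM.
Mar 23 2014 5:00 PM + 4 h = Mar 23 2014 9:00 PM.
Mar 23 2014 9:00 PM + 4 h = Mar 24 2014 1:00 AM.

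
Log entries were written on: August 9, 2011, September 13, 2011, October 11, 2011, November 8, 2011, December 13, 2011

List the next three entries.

All dates are Tuesdays, 35, 28, 28, 35 days apart.
Specifically, the 2nd Tuesday of each month.
January 2012 — 2nd Tuesday is January 10, 2012.
2nd Tuesday of February 2012: February 14, 2012.
2nd Tuesday of March 2012: March 13, 2012.

January 10, 2012; February 14, 2012; March 13, 2012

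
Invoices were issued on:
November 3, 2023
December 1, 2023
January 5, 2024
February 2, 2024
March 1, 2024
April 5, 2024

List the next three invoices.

May 3, 2024; June 7, 2024; July 5, 2024

Gaps: 28, 35, 28, 28, 35 days — a mix of 28 and 35. Every date is a Friday.
Each is the 1st Friday of its month.
May 2024 — 1st Friday is May 3, 2024.
1st Friday of June 2024: June 7, 2024.
July 2024 — 1st Friday is July 5, 2024.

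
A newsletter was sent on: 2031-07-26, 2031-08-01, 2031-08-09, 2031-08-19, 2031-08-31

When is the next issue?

The spacing grows by 2 each time: 6, 8, 10, 12 days.
Next gap: 14 days. 2031-08-31 + 14 days = 2031-09-14.

2031-09-14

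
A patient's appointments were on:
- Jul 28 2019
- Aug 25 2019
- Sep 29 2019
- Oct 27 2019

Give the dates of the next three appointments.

Nov 24 2019, Dec 29 2019, Jan 26 2020

Every date is a Sunday; gaps 28, 35, 28 days.
Each is the last Sunday of its month (at least one falls on the 29th or later, ruling out '4th Sunday').
November 2019 ends with Sunday Nov 24 2019.
December 2019 ends with Sunday Dec 29 2019.
January 2020 ends with Sunday Jan 26 2020.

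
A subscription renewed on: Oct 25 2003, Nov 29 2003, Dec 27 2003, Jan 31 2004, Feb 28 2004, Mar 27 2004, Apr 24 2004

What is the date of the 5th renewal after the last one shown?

Sep 25 2004

All Saturdays; the gaps (35, 28, 35, 28, 28, 28) vary with month length.
This is the last Saturday of each month.
May 2004 ends with Saturday May 29 2004.
Last Saturday of June 2004: Jun 26 2004.
Last Saturday of July 2004: Jul 31 2004.
Last Saturday of August 2004: Aug 28 2004.
Last Saturday of September 2004: Sep 25 2004.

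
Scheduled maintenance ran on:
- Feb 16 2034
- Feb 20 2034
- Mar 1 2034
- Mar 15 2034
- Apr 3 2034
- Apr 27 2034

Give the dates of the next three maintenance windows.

Intervals are 4, 9, 14, 19, 24 days — an arithmetic progression with common difference 5.
Next gap: 29 days. Apr 27 2034 + 29 days = May 26 2034.
Next gap: 34 days. May 26 2034 + 34 days = Jun 29 2034.
Next gap: 39 days. Jun 29 2034 + 39 days = Aug 7 2034.

May 26 2034, Jun 29 2034, Aug 7 2034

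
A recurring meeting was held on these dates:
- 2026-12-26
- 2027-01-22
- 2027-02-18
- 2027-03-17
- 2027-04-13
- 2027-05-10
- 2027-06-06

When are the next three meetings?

2027-07-03, 2027-07-30, 2027-08-26

The spacing is 27, 27, 27, 27, 27, 27 days — always 27 days.
2027-06-06 + 27 days = 2027-07-03.
2027-07-03 + 27 days = 2027-07-30.
2027-07-30 + 27 days = 2027-08-26.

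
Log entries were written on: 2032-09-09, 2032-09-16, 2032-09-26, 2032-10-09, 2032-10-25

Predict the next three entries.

Gaps: 7, 10, 13, 16 days — each gap is 3 larger than the previous one.
Next gap: 19 days. 2032-10-25 + 19 days = 2032-11-13.
Next gap: 22 days. 2032-11-13 + 22 days = 2032-12-05.
Next gap: 25 days. 2032-12-05 + 25 days = 2032-12-30.

2032-11-13, 2032-12-05, 2032-12-30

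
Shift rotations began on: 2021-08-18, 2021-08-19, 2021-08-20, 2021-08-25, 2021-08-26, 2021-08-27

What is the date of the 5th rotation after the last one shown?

The gap pattern 1, 1, 5, 1, 1 repeats every 3 events.
These are the Wednesdays, Thursdays and Fridays of each week.
The following Wednesday is 2021-09-01.
The following Thursday is 2021-09-02.
Next Friday: 2021-09-03.
Next Wednesday: 2021-09-08.
Next Thursday: 2021-09-09.

2021-09-09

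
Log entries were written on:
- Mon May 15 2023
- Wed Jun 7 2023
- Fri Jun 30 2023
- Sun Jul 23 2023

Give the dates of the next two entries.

Every event comes 23 days after the last (23, 23, 23).
Sun Jul 23 2023 + 23 days = Tue Aug 15 2023.
Tue Aug 15 2023 + 23 days = Thu Sep 7 2023.

Tue Aug 15 2023, Thu Sep 7 2023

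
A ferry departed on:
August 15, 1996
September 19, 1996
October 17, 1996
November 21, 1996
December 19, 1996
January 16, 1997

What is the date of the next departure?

February 20, 1997

Gaps: 35, 28, 35, 28, 28 days — a mix of 28 and 35. Every date is a Thursday.
Each is the 3rd Thursday of its month.
February 1997 — 3rd Thursday is February 20, 1997.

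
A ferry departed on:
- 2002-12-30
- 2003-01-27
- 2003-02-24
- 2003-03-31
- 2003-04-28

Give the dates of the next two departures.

Every date is a Monday; gaps 28, 28, 35, 28 days.
Each is the last Monday of its month (at least one falls on the 29th or later, ruling out '4th Monday').
May 2003 ends with Monday 2003-05-26.
June 2003 ends with Monday 2003-06-30.

2003-05-26, 2003-06-30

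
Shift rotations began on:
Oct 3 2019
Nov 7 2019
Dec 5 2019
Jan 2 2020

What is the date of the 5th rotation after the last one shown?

All dates are Thursdays, 35, 28, 28 days apart.
Specifically, the 1st Thursday of each month.
1st Thursday of February 2020: Feb 6 2020.
March 2020 — 1st Thursday is Mar 5 2020.
1st Thursday of April 2020: Apr 2 2020.
May 2020 — 1st Thursday is May 7 2020.
June 2020 — 1st Thursday is Jun 4 2020.

Jun 4 2020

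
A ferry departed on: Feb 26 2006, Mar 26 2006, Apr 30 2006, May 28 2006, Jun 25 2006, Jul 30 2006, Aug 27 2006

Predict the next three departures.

Sep 24 2006, Oct 29 2006, Nov 26 2006

Every date is a Sunday; gaps 28, 35, 28, 28, 35, 28 days.
Each is the last Sunday of its month (at least one falls on the 29th or later, ruling out '4th Sunday').
September 2006 ends with Sunday Sep 24 2006.
Last Sunday of October 2006: Oct 29 2006.
November 2006 ends with Sunday Nov 26 2006.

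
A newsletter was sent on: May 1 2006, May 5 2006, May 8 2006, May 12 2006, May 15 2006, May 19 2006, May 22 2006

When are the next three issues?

The gap pattern 4, 3, 4, 3, 4, 3 repeats every 2 events.
These are the Mondays and Fridays of each week.
The following Friday is May 26 2006.
Next Monday: May 29 2006.
The following Friday is Jun 2 2006.

May 26 2006, May 29 2006, Jun 2 2006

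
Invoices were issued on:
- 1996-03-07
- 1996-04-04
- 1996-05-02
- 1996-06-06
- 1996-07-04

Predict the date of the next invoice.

1996-08-01

All dates are Thursdays, 28, 28, 35, 28 days apart.
Specifically, the 1st Thursday of each month.
August 1996 — 1st Thursday is 1996-08-01.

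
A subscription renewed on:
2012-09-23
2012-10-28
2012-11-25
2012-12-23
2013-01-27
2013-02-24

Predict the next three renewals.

2013-03-24, 2013-04-28, 2013-05-26

Gaps: 35, 28, 28, 35, 28 days — a mix of 28 and 35. Every date is a Sunday.
Each is the 4th Sunday of its month.
4th Sunday of March 2013: 2013-03-24.
4th Sunday of April 2013: 2013-04-28.
4th Sunday of May 2013: 2013-05-26.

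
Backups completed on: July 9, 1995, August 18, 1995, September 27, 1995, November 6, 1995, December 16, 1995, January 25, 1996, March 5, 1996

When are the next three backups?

April 14, 1996; May 24, 1996; July 3, 1996

The spacing is 40, 40, 40, 40, 40, 40 days — always 40 days.
March 5, 1996 + 40 days = April 14, 1996.
April 14, 1996 + 40 days = May 24, 1996.
May 24, 1996 + 40 days = July 3, 1996.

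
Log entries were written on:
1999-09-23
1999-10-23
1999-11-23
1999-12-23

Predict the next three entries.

2000-01-23, 2000-02-23, 2000-03-23

Gaps: 30, 31, 30 days — not constant. Every event is on the 23rd of the month.
Pattern: the 23rd of each month.
January 2000: 2000-01-23.
Next: February 2000 → 2000-02-23.
March 2000: 2000-03-23.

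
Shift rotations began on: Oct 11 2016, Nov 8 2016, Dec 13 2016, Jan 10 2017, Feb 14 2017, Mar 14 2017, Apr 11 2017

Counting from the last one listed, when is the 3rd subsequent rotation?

Jul 11 2017

Gaps: 28, 35, 28, 35, 28, 28 days — a mix of 28 and 35. Every date is a Tuesday.
Each is the 2nd Tuesday of its month.
May 2017 — 2nd Tuesday is May 9 2017.
2nd Tuesday of June 2017: Jun 13 2017.
July 2017 — 2nd Tuesday is Jul 11 2017.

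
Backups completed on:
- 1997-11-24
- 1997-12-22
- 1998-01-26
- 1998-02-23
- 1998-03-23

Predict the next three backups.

Gaps: 28, 35, 28, 28 days — a mix of 28 and 35. Every date is a Monday.
Each is the 4th Monday of its month.
April 1998 — 4th Monday is 1998-04-27.
May 1998 — 4th Monday is 1998-05-25.
June 1998 — 4th Monday is 1998-06-22.

1998-04-27, 1998-05-25, 1998-06-22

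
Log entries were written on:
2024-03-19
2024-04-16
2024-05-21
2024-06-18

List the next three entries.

2024-07-16, 2024-08-20, 2024-09-17

These are Tuesdays at 28- or 35-day spacing (28, 35, 28).
The pattern: 3rd Tuesday of the month.
July 2024 — 3rd Tuesday is 2024-07-16.
August 2024 — 3rd Tuesday is 2024-08-20.
3rd Tuesday of September 2024: 2024-09-17.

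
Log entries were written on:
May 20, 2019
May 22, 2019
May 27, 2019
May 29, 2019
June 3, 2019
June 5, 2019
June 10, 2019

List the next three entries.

Gaps: 2, 5, 2, 5, 2, 5 days — not constant, but cyclic with period 2.
The events fall on every Monday and Wednesday.
Next Wednesday: June 12, 2019.
The following Monday is June 17, 2019.
Next Wednesday: June 19, 2019.

June 12, 2019; June 17, 2019; June 19, 2019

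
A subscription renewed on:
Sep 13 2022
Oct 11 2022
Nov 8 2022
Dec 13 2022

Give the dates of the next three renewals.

Jan 10 2023, Feb 14 2023, Mar 14 2023

Gaps: 28, 28, 35 days — a mix of 28 and 35. Every date is a Tuesday.
Each is the 2nd Tuesday of its month.
2nd Tuesday of January 2023: Jan 10 2023.
February 2023 — 2nd Tuesday is Feb 14 2023.
2nd Tuesday of March 2023: Mar 14 2023.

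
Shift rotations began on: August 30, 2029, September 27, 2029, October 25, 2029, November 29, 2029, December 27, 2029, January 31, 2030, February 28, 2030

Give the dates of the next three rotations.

March 28, 2030; April 25, 2030; May 30, 2030

Every date is a Thursday; gaps 28, 28, 35, 28, 35, 28 days.
Each is the last Thursday of its month (at least one falls on the 29th or later, ruling out '4th Thursday').
Last Thursday of March 2030: March 28, 2030.
April 2030 ends with Thursday April 25, 2030.
Last Thursday of May 2030: May 30, 2030.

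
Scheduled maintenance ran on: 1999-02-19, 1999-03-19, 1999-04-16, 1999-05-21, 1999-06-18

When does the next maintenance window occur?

1999-07-16

Gaps: 28, 28, 35, 28 days — a mix of 28 and 35. Every date is a Friday.
Each is the 3rd Friday of its month.
July 1999 — 3rd Friday is 1999-07-16.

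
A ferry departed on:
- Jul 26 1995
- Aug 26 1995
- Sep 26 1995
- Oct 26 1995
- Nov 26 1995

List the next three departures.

Dec 26 1995, Jan 26 1996, Feb 26 1996

Each date is the 26th; the gaps (31, 31, 30, 31) track the month lengths.
The rule is the 26th of each month.
Next: December 1995 → Dec 26 1995.
Next: January 1996 → Jan 26 1996.
Next: February 1996 → Feb 26 1996.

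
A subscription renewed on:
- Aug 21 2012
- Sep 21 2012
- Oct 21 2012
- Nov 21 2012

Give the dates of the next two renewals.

Gaps: 31, 30, 31 days — not constant. Every event is on the 21st of the month.
Pattern: the 21st of each month.
Next: December 2012 → Dec 21 2012.
January 2013: Jan 21 2013.

Dec 21 2012, Jan 21 2013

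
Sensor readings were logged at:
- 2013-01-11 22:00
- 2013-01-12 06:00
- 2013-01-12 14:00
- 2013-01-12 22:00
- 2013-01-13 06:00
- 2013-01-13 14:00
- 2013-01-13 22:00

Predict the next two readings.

The interval is a steady 8 hours (8, 8, 8, 8, 8, 8).
2013-01-13 22:00 + 8 h = 2013-01-14 06:00.
2013-01-14 06:00 + 8 h = 2013-01-14 14:00.

2013-01-14 06:00, 2013-01-14 14:00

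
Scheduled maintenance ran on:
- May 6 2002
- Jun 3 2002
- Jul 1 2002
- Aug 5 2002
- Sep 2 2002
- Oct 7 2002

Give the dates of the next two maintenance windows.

Nov 4 2002, Dec 2 2002

These are Mondays at 28- or 35-day spacing (28, 28, 35, 28, 35).
The pattern: 1st Monday of the month.
November 2002 — 1st Monday is Nov 4 2002.
1st Monday of December 2002: Dec 2 2002.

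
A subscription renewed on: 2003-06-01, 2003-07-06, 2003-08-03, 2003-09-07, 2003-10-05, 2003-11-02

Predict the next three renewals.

2003-12-07, 2004-01-04, 2004-02-01

Gaps: 35, 28, 35, 28, 28 days — a mix of 28 and 35. Every date is a Sunday.
Each is the 1st Sunday of its month.
1st Sunday of December 2003: 2003-12-07.
January 2004 — 1st Sunday is 2004-01-04.
February 2004 — 1st Sunday is 2004-02-01.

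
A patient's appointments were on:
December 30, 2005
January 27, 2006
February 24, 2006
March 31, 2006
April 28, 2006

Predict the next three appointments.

All Fridays; the gaps (28, 28, 35, 28) vary with month length.
This is the last Friday of each month.
May 2006 ends with Friday May 26, 2006.
June 2006 ends with Friday June 30, 2006.
July 2006 ends with Friday July 28, 2006.

May 26, 2006; June 30, 2006; July 28, 2006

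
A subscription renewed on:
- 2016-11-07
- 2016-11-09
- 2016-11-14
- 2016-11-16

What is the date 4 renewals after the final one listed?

2016-11-30

Gaps: 2, 5, 2 days — not constant, but cyclic with period 2.
The events fall on every Monday and Wednesday.
Next Monday: 2016-11-21.
Next Wednesday: 2016-11-23.
Next Monday: 2016-11-28.
The following Wednesday is 2016-11-30.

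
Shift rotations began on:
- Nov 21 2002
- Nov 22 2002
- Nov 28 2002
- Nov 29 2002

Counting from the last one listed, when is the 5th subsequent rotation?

Gaps: 1, 6, 1 days — not constant, but cyclic with period 2.
The events fall on every Thursday and Friday.
The following Thursday is Dec 5 2002.
Next Friday: Dec 6 2002.
The following Thursday is Dec 12 2002.
Next Friday: Dec 13 2002.
The following Thursday is Dec 19 2002.

Dec 19 2002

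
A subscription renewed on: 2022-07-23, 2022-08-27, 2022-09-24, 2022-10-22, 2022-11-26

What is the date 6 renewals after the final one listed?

2023-05-27

All dates are Saturdays, 35, 28, 28, 35 days apart.
Specifically, the 4th Saturday of each month.
4th Saturday of December 2022: 2022-12-24.
4th Saturday of January 2023: 2023-01-28.
February 2023 — 4th Saturday is 2023-02-25.
4th Saturday of March 2023: 2023-03-25.
4th Saturday of April 2023: 2023-04-22.
4th Saturday of May 2023: 2023-05-27.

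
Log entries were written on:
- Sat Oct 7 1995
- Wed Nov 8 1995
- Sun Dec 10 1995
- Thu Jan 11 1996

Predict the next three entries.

Mon Feb 12 1996, Fri Mar 15 1996, Tue Apr 16 1996

Every event comes 32 days after the last (32, 32, 32).
Thu Jan 11 1996 + 32 days = Mon Feb 12 1996.
Mon Feb 12 1996 + 32 days = Fri Mar 15 1996.
Fri Mar 15 1996 + 32 days = Tue Apr 16 1996.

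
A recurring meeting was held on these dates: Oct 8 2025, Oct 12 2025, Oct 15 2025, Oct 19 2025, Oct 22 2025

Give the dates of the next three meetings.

The gap pattern 4, 3, 4, 3 repeats every 2 events.
These are the Wednesdays and Sundays of each week.
Next Sunday: Oct 26 2025.
Next Wednesday: Oct 29 2025.
The following Sunday is Nov 2 2025.

Oct 26 2025, Oct 29 2025, Nov 2 2025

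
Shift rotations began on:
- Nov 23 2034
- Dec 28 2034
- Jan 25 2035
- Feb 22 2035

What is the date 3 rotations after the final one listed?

All dates are Thursdays, 35, 28, 28 days apart.
Specifically, the 4th Thursday of each month.
4th Thursday of March 2035: Mar 22 2035.
4th Thursday of April 2035: Apr 26 2035.
May 2035 — 4th Thursday is May 24 2035.

May 24 2035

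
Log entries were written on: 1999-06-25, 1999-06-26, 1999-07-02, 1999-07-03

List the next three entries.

1999-07-09, 1999-07-10, 1999-07-16

The gap pattern 1, 6, 1 repeats every 2 events.
These are the Fridays and Saturdays of each week.
Next Friday: 1999-07-09.
Next Saturday: 1999-07-10.
The following Friday is 1999-07-16.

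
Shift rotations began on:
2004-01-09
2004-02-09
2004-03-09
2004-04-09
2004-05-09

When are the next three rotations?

2004-06-09, 2004-07-09, 2004-08-09

Gaps: 31, 29, 31, 30 days — not constant. Every event is on the 9th of the month.
Pattern: the 9th of each month.
June 2004: 2004-06-09.
July 2004: 2004-07-09.
Next: August 2004 → 2004-08-09.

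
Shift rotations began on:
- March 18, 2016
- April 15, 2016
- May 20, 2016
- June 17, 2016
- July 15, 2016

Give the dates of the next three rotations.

August 19, 2016; September 16, 2016; October 21, 2016

These are Fridays at 28- or 35-day spacing (28, 35, 28, 28).
The pattern: 3rd Friday of the month.
August 2016 — 3rd Friday is August 19, 2016.
September 2016 — 3rd Friday is September 16, 2016.
October 2016 — 3rd Friday is October 21, 2016.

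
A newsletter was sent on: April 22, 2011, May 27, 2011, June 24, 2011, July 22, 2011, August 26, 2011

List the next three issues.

These are Fridays at 28- or 35-day spacing (35, 28, 28, 35).
The pattern: 4th Friday of the month.
September 2011 — 4th Friday is September 23, 2011.
4th Friday of October 2011: October 28, 2011.
November 2011 — 4th Friday is November 25, 2011.

September 23, 2011; October 28, 2011; November 25, 2011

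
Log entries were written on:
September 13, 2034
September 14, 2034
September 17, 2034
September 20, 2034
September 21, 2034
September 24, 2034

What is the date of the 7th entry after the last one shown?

October 11, 2034

Gaps: 1, 3, 3, 1, 3 days — not constant, but cyclic with period 3.
The events fall on every Wednesday, Thursday and Sunday.
Next Wednesday: September 27, 2034.
Next Thursday: September 28, 2034.
The following Sunday is October 1, 2034.
Next Wednesday: October 4, 2034.
Next Thursday: October 5, 2034.
The following Sunday is October 8, 2034.
The following Wednesday is October 11, 2034.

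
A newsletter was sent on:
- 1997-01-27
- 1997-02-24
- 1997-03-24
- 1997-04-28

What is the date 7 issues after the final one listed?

1997-11-24

These are Mondays at 28- or 35-day spacing (28, 28, 35).
The pattern: 4th Monday of the month.
4th Monday of May 1997: 1997-05-26.
4th Monday of June 1997: 1997-06-23.
July 1997 — 4th Monday is 1997-07-28.
August 1997 — 4th Monday is 1997-08-25.
4th Monday of September 1997: 1997-09-22.
4th Monday of October 1997: 1997-10-27.
November 1997 — 4th Monday is 1997-11-24.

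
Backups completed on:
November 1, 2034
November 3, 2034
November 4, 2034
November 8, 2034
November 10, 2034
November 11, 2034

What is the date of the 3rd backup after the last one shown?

November 18, 2034

The gap pattern 2, 1, 4, 2, 1 repeats every 3 events.
These are the Wednesdays, Fridays and Saturdays of each week.
Next Wednesday: November 15, 2034.
Next Friday: November 17, 2034.
Next Saturday: November 18, 2034.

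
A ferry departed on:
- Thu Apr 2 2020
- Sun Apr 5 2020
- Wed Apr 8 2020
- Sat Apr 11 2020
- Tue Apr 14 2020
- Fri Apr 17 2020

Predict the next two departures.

Every event comes 3 days after the last (3, 3, 3, 3, 3).
Fri Apr 17 2020 + 3 days = Mon Apr 20 2020.
Mon Apr 20 2020 + 3 days = Thu Apr 23 2020.

Mon Apr 20 2020, Thu Apr 23 2020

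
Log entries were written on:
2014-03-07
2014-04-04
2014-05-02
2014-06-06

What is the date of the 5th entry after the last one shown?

Gaps: 28, 28, 35 days — a mix of 28 and 35. Every date is a Friday.
Each is the 1st Friday of its month.
July 2014 — 1st Friday is 2014-07-04.
August 2014 — 1st Friday is 2014-08-01.
1st Friday of September 2014: 2014-09-05.
October 2014 — 1st Friday is 2014-10-03.
November 2014 — 1st Friday is 2014-11-07.

2014-11-07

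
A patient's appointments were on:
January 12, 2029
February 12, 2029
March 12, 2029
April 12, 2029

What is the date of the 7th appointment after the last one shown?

November 12, 2029

Each date is the 12th; the gaps (31, 28, 31) track the month lengths.
The rule is the 12th of each month.
May 2029: May 12, 2029.
Next: June 2029 → June 12, 2029.
Next: July 2029 → July 12, 2029.
Next: August 2029 → August 12, 2029.
Next: September 2029 → September 12, 2029.
October 2029: October 12, 2029.
Next: November 2029 → November 12, 2029.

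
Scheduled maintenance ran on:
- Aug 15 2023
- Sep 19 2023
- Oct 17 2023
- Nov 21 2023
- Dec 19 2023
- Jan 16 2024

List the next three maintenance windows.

Feb 20 2024, Mar 19 2024, Apr 16 2024

These are Tuesdays at 28- or 35-day spacing (35, 28, 35, 28, 28).
The pattern: 3rd Tuesday of the month.
3rd Tuesday of February 2024: Feb 20 2024.
3rd Tuesday of March 2024: Mar 19 2024.
3rd Tuesday of April 2024: Apr 16 2024.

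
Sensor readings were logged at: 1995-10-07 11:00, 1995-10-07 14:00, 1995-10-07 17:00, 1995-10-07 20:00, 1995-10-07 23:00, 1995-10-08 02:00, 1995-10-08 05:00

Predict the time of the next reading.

Spacing: 3, 3, 3, 3, 3, 3 h — constant 3 h.
1995-10-08 05:00 + 3 h = 1995-10-08 08:00.

1995-10-08 08:00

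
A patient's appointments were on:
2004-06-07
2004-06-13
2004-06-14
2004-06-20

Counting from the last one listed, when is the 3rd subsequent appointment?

2004-06-28

Gaps: 6, 1, 6 days — not constant, but cyclic with period 2.
The events fall on every Monday and Sunday.
The following Monday is 2004-06-21.
Next Sunday: 2004-06-27.
Next Monday: 2004-06-28.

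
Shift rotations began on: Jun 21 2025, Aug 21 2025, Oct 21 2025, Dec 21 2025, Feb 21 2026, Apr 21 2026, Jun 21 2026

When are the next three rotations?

Aug 21 2026, Oct 21 2026, Dec 21 2026

The day-of-month is always 21 (61, 61, 61, 62, 59, 61 days between events).
So this recurs on the 21st of every 2 months.
Next: August 2026 → Aug 21 2026.
Next: October 2026 → Oct 21 2026.
Next: December 2026 → Dec 21 2026.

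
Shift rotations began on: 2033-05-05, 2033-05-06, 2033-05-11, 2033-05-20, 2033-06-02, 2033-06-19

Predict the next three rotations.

The spacing grows by 4 each time: 1, 5, 9, 13, 17 days.
Next gap: 21 days. 2033-06-19 + 21 days = 2033-07-10.
Next gap: 25 days. 2033-07-10 + 25 days = 2033-08-04.
Next gap: 29 days. 2033-08-04 + 29 days = 2033-09-02.

2033-07-10, 2033-08-04, 2033-09-02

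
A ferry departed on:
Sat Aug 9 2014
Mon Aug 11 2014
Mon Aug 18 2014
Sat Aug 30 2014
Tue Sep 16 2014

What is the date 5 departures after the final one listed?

Mon Feb 23 2015

Gaps: 2, 7, 12, 17 days — each gap is 5 larger than the previous one.
Next gap: 22 days. Tue Sep 16 2014 + 22 days = Wed Oct 8 2014.
Next gap: 27 days. Wed Oct 8 2014 + 27 days = Tue Nov 4 2014.
Next gap: 32 days. Tue Nov 4 2014 + 32 days = Sat Dec 6 2014.
Next gap: 37 days. Sat Dec 6 2014 + 37 days = Mon Jan 12 2015.
Next gap: 42 days. Mon Jan 12 2015 + 42 days = Mon Feb 23 2015.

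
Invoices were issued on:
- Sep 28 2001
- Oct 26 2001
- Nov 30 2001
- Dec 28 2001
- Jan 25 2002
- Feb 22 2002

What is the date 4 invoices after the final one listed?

These are Fridays with 28, 35, 28, 28, 28-day gaps.
Each is the final Friday of its month — Nov 30 2001 is past the 28th, so '4th Friday' doesn't fit.
March 2002 ends with Friday Mar 29 2002.
Last Friday of April 2002: Apr 26 2002.
Last Friday of May 2002: May 31 2002.
June 2002 ends with Friday Jun 28 2002.

Jun 28 2002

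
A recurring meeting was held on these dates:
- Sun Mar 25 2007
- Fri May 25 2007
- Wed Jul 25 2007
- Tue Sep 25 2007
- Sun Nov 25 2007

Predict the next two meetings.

Each date is the 25th; the gaps (61, 61, 62, 61) track the month lengths.
The rule is the 25th of every 2 months.
January 2008: Fri Jan 25 2008.
March 2008: Tue Mar 25 2008.

Fri Jan 25 2008, Tue Mar 25 2008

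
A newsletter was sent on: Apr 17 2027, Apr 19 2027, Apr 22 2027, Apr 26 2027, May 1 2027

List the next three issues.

The spacing grows by 1 each time: 2, 3, 4, 5 days.
Next gap: 6 days. May 1 2027 + 6 days = May 7 2027.
Next gap: 7 days. May 7 2027 + 7 days = May 14 2027.
Next gap: 8 days. May 14 2027 + 8 days = May 22 2027.

May 7 2027, May 14 2027, May 22 2027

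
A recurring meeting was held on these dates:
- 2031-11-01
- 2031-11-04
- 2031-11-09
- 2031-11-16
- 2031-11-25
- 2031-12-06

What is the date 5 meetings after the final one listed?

2032-02-29

The spacing grows by 2 each time: 3, 5, 7, 9, 11 days.
Next gap: 13 days. 2031-12-06 + 13 days = 2031-12-19.
Next gap: 15 days. 2031-12-19 + 15 days = 2032-01-03.
Next gap: 17 days. 2032-01-03 + 17 days = 2032-01-20.
Next gap: 19 days. 2032-01-20 + 19 days = 2032-02-08.
Next gap: 21 days. 2032-02-08 + 21 days = 2032-02-29.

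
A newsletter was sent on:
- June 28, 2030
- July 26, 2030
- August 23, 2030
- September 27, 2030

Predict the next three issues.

October 25, 2030; November 22, 2030; December 27, 2030

All dates are Fridays, 28, 28, 35 days apart.
Specifically, the 4th Friday of each month.
October 2030 — 4th Friday is October 25, 2030.
4th Friday of November 2030: November 22, 2030.
4th Friday of December 2030: December 27, 2030.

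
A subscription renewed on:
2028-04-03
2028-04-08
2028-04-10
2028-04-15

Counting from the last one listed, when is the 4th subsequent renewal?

Every event lands on a Monday or Saturday (gaps cycle 5, 2, 5).
So the schedule is: every Monday and Saturday.
Next Monday: 2028-04-17.
Next Saturday: 2028-04-22.
Next Monday: 2028-04-24.
The following Saturday is 2028-04-29.

2028-04-29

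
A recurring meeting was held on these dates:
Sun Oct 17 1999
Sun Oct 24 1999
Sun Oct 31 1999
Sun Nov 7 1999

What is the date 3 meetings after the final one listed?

The spacing is 7, 7, 7 days — always 7 days.
Sun Nov 7 1999 + 7 days = Sun Nov 14 1999.
Sun Nov 14 1999 + 7 days = Sun Nov 21 1999.
Sun Nov 21 1999 + 7 days = Sun Nov 28 1999.

Sun Nov 28 1999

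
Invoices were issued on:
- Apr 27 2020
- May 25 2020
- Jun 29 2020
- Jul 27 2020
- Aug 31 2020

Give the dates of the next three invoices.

These are Mondays with 28, 35, 28, 35-day gaps.
Each is the final Monday of its month — Jun 29 2020 is past the 28th, so '4th Monday' doesn't fit.
September 2020 ends with Monday Sep 28 2020.
October 2020 ends with Monday Oct 26 2020.
November 2020 ends with Monday Nov 30 2020.

Sep 28 2020, Oct 26 2020, Nov 30 2020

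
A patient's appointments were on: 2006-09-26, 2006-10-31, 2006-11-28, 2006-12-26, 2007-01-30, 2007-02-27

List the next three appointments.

2007-03-27, 2007-04-24, 2007-05-29

Every date is a Tuesday; gaps 35, 28, 28, 35, 28 days.
Each is the last Tuesday of its month (at least one falls on the 29th or later, ruling out '4th Tuesday').
March 2007 ends with Tuesday 2007-03-27.
April 2007 ends with Tuesday 2007-04-24.
Last Tuesday of May 2007: 2007-05-29.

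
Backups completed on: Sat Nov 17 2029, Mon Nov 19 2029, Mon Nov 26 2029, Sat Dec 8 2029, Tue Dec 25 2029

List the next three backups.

Wed Jan 16 2030, Tue Feb 12 2030, Sat Mar 16 2030

The spacing grows by 5 each time: 2, 7, 12, 17 days.
Next gap: 22 days. Tue Dec 25 2029 + 22 days = Wed Jan 16 2030.
Next gap: 27 days. Wed Jan 16 2030 + 27 days = Tue Feb 12 2030.
Next gap: 32 days. Tue Feb 12 2030 + 32 days = Sat Mar 16 2030.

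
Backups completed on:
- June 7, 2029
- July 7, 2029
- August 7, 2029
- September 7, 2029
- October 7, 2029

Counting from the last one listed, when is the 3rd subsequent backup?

January 7, 2030

Each date is the 7th; the gaps (30, 31, 31, 30) track the month lengths.
The rule is the 7th of each month.
November 2029: November 7, 2029.
December 2029: December 7, 2029.
January 2030: January 7, 2030.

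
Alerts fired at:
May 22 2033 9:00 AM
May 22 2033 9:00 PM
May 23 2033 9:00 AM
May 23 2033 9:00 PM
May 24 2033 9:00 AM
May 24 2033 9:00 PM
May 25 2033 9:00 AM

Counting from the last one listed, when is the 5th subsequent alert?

Gaps: 12, 12, 12, 12, 12, 12 hours — each event is 12 hours after the previous one.
May 25 2033 9:00 AM + 12 h = May 25 2033 9:00 PM.
May 25 2033 9:00 PM + 12 h = May 26 2033 9:00 AM.
May 26 2033 9:00 AM + 12 h = May 26 2033 9:00 PM.
May 26 2033 9:00 PM + 12 h = May 27 2033 9:00 AM.
May 27 2033 9:00 AM + 12 h = May 27 2033 9:00 PM.

May 27 2033 9:00 PM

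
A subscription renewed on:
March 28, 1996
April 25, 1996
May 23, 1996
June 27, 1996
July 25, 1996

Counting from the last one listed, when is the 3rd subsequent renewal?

All dates are Thursdays, 28, 28, 35, 28 days apart.
Specifically, the 4th Thursday of each month.
4th Thursday of August 1996: August 22, 1996.
4th Thursday of September 1996: September 26, 1996.
October 1996 — 4th Thursday is October 24, 1996.

October 24, 1996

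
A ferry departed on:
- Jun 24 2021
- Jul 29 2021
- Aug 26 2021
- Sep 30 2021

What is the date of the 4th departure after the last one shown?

All Thursdays; the gaps (35, 28, 35) vary with month length.
This is the last Thursday of each month.
October 2021 ends with Thursday Oct 28 2021.
Last Thursday of November 2021: Nov 25 2021.
Last Thursday of December 2021: Dec 30 2021.
January 2022 ends with Thursday Jan 27 2022.

Jan 27 2022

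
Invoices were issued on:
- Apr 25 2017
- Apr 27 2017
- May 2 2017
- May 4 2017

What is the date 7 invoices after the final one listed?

May 30 2017

Gaps: 2, 5, 2 days — not constant, but cyclic with period 2.
The events fall on every Tuesday and Thursday.
Next Tuesday: May 9 2017.
The following Thursday is May 11 2017.
The following Tuesday is May 16 2017.
Next Thursday: May 18 2017.
The following Tuesday is May 23 2017.
The following Thursday is May 25 2017.
The following Tuesday is May 30 2017.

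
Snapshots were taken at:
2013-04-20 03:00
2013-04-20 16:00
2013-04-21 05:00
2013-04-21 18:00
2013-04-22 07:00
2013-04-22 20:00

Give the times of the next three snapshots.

The interval is a steady 13 hours (13, 13, 13, 13, 13).
2013-04-22 20:00 + 13 h = 2013-04-23 09:00.
2013-04-23 09:00 + 13 h = 2013-04-23 22:00.
2013-04-23 22:00 + 13 h = 2013-04-24 11:00.

2013-04-23 09:00, 2013-04-23 22:00, 2013-04-24 11:00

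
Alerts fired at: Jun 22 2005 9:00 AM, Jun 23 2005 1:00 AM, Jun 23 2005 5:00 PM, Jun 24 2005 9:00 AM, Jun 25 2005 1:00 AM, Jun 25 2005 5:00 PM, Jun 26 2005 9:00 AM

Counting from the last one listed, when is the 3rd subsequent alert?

Gaps: 16, 16, 16, 16, 16, 16 hours — each event is 16 hours after the previous one.
Jun 26 2005 9:00 AM + 16 h = Jun 27 2005 1:00 AM.
Jun 27 2005 1:00 AM + 16 h = Jun 27 2005 5:00 PM.
Jun 27 2005 5:00 PM + 16 h = Jun 28 2005 9:00 AM.

Jun 28 2005 9:00 AM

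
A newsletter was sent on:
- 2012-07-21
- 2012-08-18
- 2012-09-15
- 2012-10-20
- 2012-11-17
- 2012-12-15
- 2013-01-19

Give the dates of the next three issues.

2013-02-16, 2013-03-16, 2013-04-20

Gaps: 28, 28, 35, 28, 28, 35 days — a mix of 28 and 35. Every date is a Saturday.
Each is the 3rd Saturday of its month.
February 2013 — 3rd Saturday is 2013-02-16.
March 2013 — 3rd Saturday is 2013-03-16.
3rd Saturday of April 2013: 2013-04-20.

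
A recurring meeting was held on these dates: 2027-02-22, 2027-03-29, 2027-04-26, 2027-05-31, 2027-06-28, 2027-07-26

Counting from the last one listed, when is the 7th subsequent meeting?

All Mondays; the gaps (35, 28, 35, 28, 28) vary with month length.
This is the last Monday of each month.
Last Monday of August 2027: 2027-08-30.
Last Monday of September 2027: 2027-09-27.
October 2027 ends with Monday 2027-10-25.
November 2027 ends with Monday 2027-11-29.
Last Monday of December 2027: 2027-12-27.
Last Monday of January 2028: 2028-01-31.
February 2028 ends with Monday 2028-02-28.

2028-02-28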